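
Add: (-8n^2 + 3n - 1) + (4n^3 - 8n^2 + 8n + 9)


Align terms by degree and add:
  -8n^2 + 3n - 1
+ 4n^3 - 8n^2 + 8n + 9
= 4n^3 - 16n^2 + 11n + 8


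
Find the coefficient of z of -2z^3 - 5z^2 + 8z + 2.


Read off the coefficient of z: 8


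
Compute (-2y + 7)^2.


Expand (-2y + 7)^2 by repeated multiplication:
= 4y^2 - 28y + 49


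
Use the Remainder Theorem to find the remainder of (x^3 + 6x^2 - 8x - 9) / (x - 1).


By the Remainder Theorem, the remainder equals p(1):
  1*(1)^3 = 1
  6*(1)^2 = 6
  -8*(1)^1 = -8
  constant: -9
Sum: 1 + 6 - 8 - 9 = -10


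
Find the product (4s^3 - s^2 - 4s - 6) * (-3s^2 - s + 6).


Distribute each term of the first polynomial:
  (4s^3)(-3s^2 - s + 6) = -12s^5 - 4s^4 + 24s^3
  (-s^2)(-3s^2 - s + 6) = 3s^4 + s^3 - 6s^2
  (-4s)(-3s^2 - s + 6) = 12s^3 + 4s^2 - 24s
  (-6)(-3s^2 - s + 6) = 18s^2 + 6s - 36
Sum: -12s^5 - s^4 + 37s^3 + 16s^2 - 18s - 36


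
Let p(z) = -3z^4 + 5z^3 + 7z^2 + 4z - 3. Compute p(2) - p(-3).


p(2) = 25
p(-3) = -330
p(2) - p(-3) = 25 + 330 = 355


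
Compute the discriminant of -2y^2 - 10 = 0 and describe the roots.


D = b^2 - 4ac = (0)^2 - 4(-2)(-10) = 0 - 80 = -80
Since D < 0: two complex conjugate roots (no real roots)


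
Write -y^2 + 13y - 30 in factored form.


Roots satisfy r1 + r2 = -b/a = 13 and r1*r2 = c/a = 30.
So r1 = 10, r2 = 3.
-y^2 + 13y - 30 = -(y - r1)(y - r2) = -(y - 10)(y - 3)


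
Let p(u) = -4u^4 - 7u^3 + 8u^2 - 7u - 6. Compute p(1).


Using direct substitution:
  -4 * (1)^4 = -4
  -7 * (1)^3 = -7
  8 * (1)^2 = 8
  -7 * (1)^1 = -7
  constant: -6
Sum = -4 - 7 + 8 - 7 - 6 = -16


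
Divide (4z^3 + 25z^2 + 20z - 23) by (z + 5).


(4z^3 + 25z^2 + 20z - 23) / (z + 5)
Step 1: 4z^2 * (z + 5) = 4z^3 + 20z^2; subtract.
Step 2: 5z * (z + 5) = 5z^2 + 25z; subtract.
Step 3: -5 * (z + 5) = -5z - 25; subtract.
Quotient: 4z^2 + 5z - 5, Remainder: 2


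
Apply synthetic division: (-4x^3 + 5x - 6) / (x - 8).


Synthetic division with c = 8. Coefficients: -4, 0, 5, -6
Bring down -4.
  -4 * 8 = -32; -32 + 0 = -32
  -32 * 8 = -256; -256 + 5 = -251
  -251 * 8 = -2008; -2008 - 6 = -2014
Quotient: -4x^2 - 32x - 251, Remainder: -2014


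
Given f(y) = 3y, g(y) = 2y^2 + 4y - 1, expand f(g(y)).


Substitute g(y) into f:
f(g(y)) = 3*(2y^2 + 4y - 1)
Expand and combine: 6y^2 + 12y - 3


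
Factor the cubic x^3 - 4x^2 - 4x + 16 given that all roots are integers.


Try integer roots (divisors of 16). x=2: p(2)=0.
Divide out (x - 2): quotient is x^2 - 2x - 8.
Factor the quadratic: (x - 4)(x + 2)
Result: (x - 2)(x - 4)(x + 2)


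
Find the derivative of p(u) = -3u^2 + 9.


Apply the power rule term by term:
  d/du(-3u^2) = -6u
  d/du(9) = 0
p'(u) = -6u


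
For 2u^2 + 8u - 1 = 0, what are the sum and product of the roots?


For au^2+bu+c=0: sum = -b/a, product = c/a.
a=2, b=8, c=-1
Sum = -(8)/2 = -4
Product = (-1)/2 = -1/2


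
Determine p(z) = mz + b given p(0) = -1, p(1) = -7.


p(z) = mz + b. Using p(0)=-1, p(1)=-7:
m = (-1 + 7)/(0 - 1) = 6/-1 = -6
b = -1 - m*(0) = -1 = -1
p(z) = -6z - 1


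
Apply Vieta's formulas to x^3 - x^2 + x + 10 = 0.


Monic cubic x^3+bx^2+cx+d=0: sum=-b, pairwise sum=c, product=-d.
b=-1, c=1, d=10
r1+r2+r3 = 1
r1r2+r1r3+r2r3 = 1
r1r2r3 = -10


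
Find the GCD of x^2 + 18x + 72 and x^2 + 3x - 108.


Factor each:
  x^2 + 18x + 72 = (x + 12)(x + 6)
  x^2 + 3x - 108 = (x + 12)(x - 9)
Common monic factor: x + 12


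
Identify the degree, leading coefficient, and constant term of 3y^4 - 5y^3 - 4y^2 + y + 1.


Highest power of y is 4, with coefficient 3. Constant term is 1.
Degree = 4, leading coefficient = 3, constant term = 1


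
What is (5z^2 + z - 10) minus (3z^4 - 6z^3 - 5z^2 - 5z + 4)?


Distribute the minus sign:
  (5z^2 + z - 10)
- (3z^4 - 6z^3 - 5z^2 - 5z + 4)
Negate second polynomial: -3z^4 + 6z^3 + 5z^2 + 5z - 4
Add: -3z^4 + 6z^3 + 10z^2 + 6z - 14


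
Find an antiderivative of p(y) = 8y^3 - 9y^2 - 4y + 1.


Reverse power rule on each term:
  ∫ 8y^3 dy = 2y^4
  ∫ -9y^2 dy = -3y^3
  ∫ -4y dy = -2y^2
  ∫ 1 dy = y
F(y) = 2y^4 - 3y^3 - 2y^2 + y + C


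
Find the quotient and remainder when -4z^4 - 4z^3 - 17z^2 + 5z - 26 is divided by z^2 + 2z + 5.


(-4z^4 - 4z^3 - 17z^2 + 5z - 26) / (z^2 + 2z + 5)
Step 1: -4z^2 * (z^2 + 2z + 5) = -4z^4 - 8z^3 - 20z^2; subtract.
Step 2: 4z * (z^2 + 2z + 5) = 4z^3 + 8z^2 + 20z; subtract.
Step 3: -5 * (z^2 + 2z + 5) = -5z^2 - 10z - 25; subtract.
Quotient: -4z^2 + 4z - 5, Remainder: -5z - 1


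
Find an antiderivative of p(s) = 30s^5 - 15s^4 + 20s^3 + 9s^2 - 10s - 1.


Reverse power rule on each term:
  ∫ 30s^5 ds = 5s^6
  ∫ -15s^4 ds = -3s^5
  ∫ 20s^3 ds = 5s^4
  ∫ 9s^2 ds = 3s^3
  ∫ -10s ds = -5s^2
  ∫ -1 ds = -s
F(s) = 5s^6 - 3s^5 + 5s^4 + 3s^3 - 5s^2 - s + C


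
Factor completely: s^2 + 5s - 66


Roots satisfy r1 + r2 = -b/a = -5 and r1*r2 = c/a = -66.
So r1 = 6, r2 = -11.
s^2 + 5s - 66 = (s - r1)(s - r2) = (s - 6)(s + 11)


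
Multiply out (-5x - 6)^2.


Expand (-5x - 6)^2 by repeated multiplication:
= 25x^2 + 60x + 36


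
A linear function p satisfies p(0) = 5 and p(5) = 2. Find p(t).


p(t) = mt + b. Using p(0)=5, p(5)=2:
m = (5 - 2)/(0 - 5) = 3/-5 = -3/5
b = 5 - m*(0) = 5 = 5
p(t) = -(3/5)t + 5


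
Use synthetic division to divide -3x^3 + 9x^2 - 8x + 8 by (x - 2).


Synthetic division with c = 2. Coefficients: -3, 9, -8, 8
Bring down -3.
  -3 * 2 = -6; -6 + 9 = 3
  3 * 2 = 6; 6 - 8 = -2
  -2 * 2 = -4; -4 + 8 = 4
Quotient: -3x^2 + 3x - 2, Remainder: 4


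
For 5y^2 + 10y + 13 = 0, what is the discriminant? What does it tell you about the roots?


D = b^2 - 4ac = (10)^2 - 4(5)(13) = 100 - 260 = -160
Since D < 0: two complex conjugate roots (no real roots)


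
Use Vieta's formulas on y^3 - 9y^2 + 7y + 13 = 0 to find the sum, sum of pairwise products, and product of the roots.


Monic cubic y^3+by^2+cy+d=0: sum=-b, pairwise sum=c, product=-d.
b=-9, c=7, d=13
r1+r2+r3 = 9
r1r2+r1r3+r2r3 = 7
r1r2r3 = -13


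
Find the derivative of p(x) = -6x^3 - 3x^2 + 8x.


Apply the power rule term by term:
  d/dx(-6x^3) = -18x^2
  d/dx(-3x^2) = -6x
  d/dx(8x) = 8
p'(x) = -18x^2 - 6x + 8


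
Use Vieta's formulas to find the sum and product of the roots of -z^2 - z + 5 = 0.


For az^2+bz+c=0: sum = -b/a, product = c/a.
a=-1, b=-1, c=5
Sum = -(-1)/-1 = -1
Product = (5)/-1 = -5


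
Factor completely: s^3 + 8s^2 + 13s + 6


Try integer roots (divisors of 6). s=-6: p(-6)=0.
Divide out (s + 6): quotient is s^2 + 2s + 1.
Factor the quadratic: (s + 1)(s + 1)
Result: (s + 6)(s + 1)(s + 1)


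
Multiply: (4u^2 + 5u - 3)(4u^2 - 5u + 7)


Distribute each term of the first polynomial:
  (4u^2)(4u^2 - 5u + 7) = 16u^4 - 20u^3 + 28u^2
  (5u)(4u^2 - 5u + 7) = 20u^3 - 25u^2 + 35u
  (-3)(4u^2 - 5u + 7) = -12u^2 + 15u - 21
Sum: 16u^4 - 9u^2 + 50u - 21


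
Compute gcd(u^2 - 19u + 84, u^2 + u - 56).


Factor each:
  u^2 - 19u + 84 = (u - 7)(u - 12)
  u^2 + u - 56 = (u - 7)(u + 8)
Common monic factor: u - 7


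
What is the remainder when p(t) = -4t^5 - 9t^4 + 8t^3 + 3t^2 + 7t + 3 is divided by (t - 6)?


By the Remainder Theorem, the remainder equals p(6):
  -4*(6)^5 = -31104
  -9*(6)^4 = -11664
  8*(6)^3 = 1728
  3*(6)^2 = 108
  7*(6)^1 = 42
  constant: 3
Sum: -31104 - 11664 + 1728 + 108 + 42 + 3 = -40887


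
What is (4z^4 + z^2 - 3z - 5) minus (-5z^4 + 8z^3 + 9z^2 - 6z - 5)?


Distribute the minus sign:
  (4z^4 + z^2 - 3z - 5)
- (-5z^4 + 8z^3 + 9z^2 - 6z - 5)
Negate second polynomial: 5z^4 - 8z^3 - 9z^2 + 6z + 5
Add: 9z^4 - 8z^3 - 8z^2 + 3z


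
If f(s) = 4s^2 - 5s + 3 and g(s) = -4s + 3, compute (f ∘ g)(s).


Substitute g(s) into f:
f(g(s)) = 4*(-4s + 3)^2 + (-5)*(-4s + 3) + 3
(-4s + 3)^2 = 16s^2 - 24s + 9
Expand and combine: 64s^2 - 76s + 24


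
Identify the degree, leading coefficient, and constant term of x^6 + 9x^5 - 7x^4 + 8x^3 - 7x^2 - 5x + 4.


Highest power of x is 6, with coefficient 1. Constant term is 4.
Degree = 6, leading coefficient = 1, constant term = 4


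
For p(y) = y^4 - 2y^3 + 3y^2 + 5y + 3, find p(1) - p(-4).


p(1) = 10
p(-4) = 415
p(1) - p(-4) = 10 - 415 = -405


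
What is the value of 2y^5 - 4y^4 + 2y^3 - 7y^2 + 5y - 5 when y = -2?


Using direct substitution:
  2 * (-2)^5 = -64
  -4 * (-2)^4 = -64
  2 * (-2)^3 = -16
  -7 * (-2)^2 = -28
  5 * (-2)^1 = -10
  constant: -5
Sum = -64 - 64 - 16 - 28 - 10 - 5 = -187


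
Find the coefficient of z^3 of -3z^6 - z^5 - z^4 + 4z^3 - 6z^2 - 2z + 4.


Read off the coefficient of z^3: 4


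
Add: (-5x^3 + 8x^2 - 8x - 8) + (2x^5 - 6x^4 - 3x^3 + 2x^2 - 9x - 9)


Align terms by degree and add:
  -5x^3 + 8x^2 - 8x - 8
+ 2x^5 - 6x^4 - 3x^3 + 2x^2 - 9x - 9
= 2x^5 - 6x^4 - 8x^3 + 10x^2 - 17x - 17


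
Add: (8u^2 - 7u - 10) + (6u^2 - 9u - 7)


Align terms by degree and add:
  8u^2 - 7u - 10
+ 6u^2 - 9u - 7
= 14u^2 - 16u - 17


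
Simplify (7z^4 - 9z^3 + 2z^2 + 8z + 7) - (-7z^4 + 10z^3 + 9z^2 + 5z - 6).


Distribute the minus sign:
  (7z^4 - 9z^3 + 2z^2 + 8z + 7)
- (-7z^4 + 10z^3 + 9z^2 + 5z - 6)
Negate second polynomial: 7z^4 - 10z^3 - 9z^2 - 5z + 6
Add: 14z^4 - 19z^3 - 7z^2 + 3z + 13


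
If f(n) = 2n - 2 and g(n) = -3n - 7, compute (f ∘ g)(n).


Substitute g(n) into f:
f(g(n)) = 2*(-3n - 7) + (-2)
Expand and combine: -6n - 16


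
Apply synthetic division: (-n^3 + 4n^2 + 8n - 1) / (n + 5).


Synthetic division with c = -5. Coefficients: -1, 4, 8, -1
Bring down -1.
  -1 * -5 = 5; 5 + 4 = 9
  9 * -5 = -45; -45 + 8 = -37
  -37 * -5 = 185; 185 - 1 = 184
Quotient: -n^2 + 9n - 37, Remainder: 184


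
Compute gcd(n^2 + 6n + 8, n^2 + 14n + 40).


Factor each:
  n^2 + 6n + 8 = (n + 4)(n + 2)
  n^2 + 14n + 40 = (n + 4)(n + 10)
Common monic factor: n + 4


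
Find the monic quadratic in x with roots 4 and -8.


p(x) = (x - 4)(x + 8)
Expand: x^2 + 4x - 32


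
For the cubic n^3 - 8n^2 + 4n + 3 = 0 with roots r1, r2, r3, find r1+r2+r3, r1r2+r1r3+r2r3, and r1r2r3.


Monic cubic n^3+bn^2+cn+d=0: sum=-b, pairwise sum=c, product=-d.
b=-8, c=4, d=3
r1+r2+r3 = 8
r1r2+r1r3+r2r3 = 4
r1r2r3 = -3


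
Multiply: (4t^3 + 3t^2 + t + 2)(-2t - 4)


Distribute each term of the first polynomial:
  (4t^3)(-2t - 4) = -8t^4 - 16t^3
  (3t^2)(-2t - 4) = -6t^3 - 12t^2
  (t)(-2t - 4) = -2t^2 - 4t
  (2)(-2t - 4) = -4t - 8
Sum: -8t^4 - 22t^3 - 14t^2 - 8t - 8


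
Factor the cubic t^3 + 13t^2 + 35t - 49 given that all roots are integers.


Try integer roots (divisors of -49). t=-7: p(-7)=0.
Divide out (t + 7): quotient is t^2 + 6t - 7.
Factor the quadratic: (t - 1)(t + 7)
Result: (t + 7)(t - 1)(t + 7)


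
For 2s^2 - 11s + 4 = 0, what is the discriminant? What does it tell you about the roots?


D = b^2 - 4ac = (-11)^2 - 4(2)(4) = 121 - 32 = 89
Since D > 0: two distinct irrational roots


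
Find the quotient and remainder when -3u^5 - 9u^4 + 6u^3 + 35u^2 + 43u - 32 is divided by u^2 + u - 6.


(-3u^5 - 9u^4 + 6u^3 + 35u^2 + 43u - 32) / (u^2 + u - 6)
Step 1: -3u^3 * (u^2 + u - 6) = -3u^5 - 3u^4 + 18u^3; subtract.
Step 2: -6u^2 * (u^2 + u - 6) = -6u^4 - 6u^3 + 36u^2; subtract.
Step 3: -6u * (u^2 + u - 6) = -6u^3 - 6u^2 + 36u; subtract.
Step 4: 5 * (u^2 + u - 6) = 5u^2 + 5u - 30; subtract.
Quotient: -3u^3 - 6u^2 - 6u + 5, Remainder: 2u - 2


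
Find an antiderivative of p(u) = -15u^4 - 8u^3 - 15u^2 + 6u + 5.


Reverse power rule on each term:
  ∫ -15u^4 du = -3u^5
  ∫ -8u^3 du = -2u^4
  ∫ -15u^2 du = -5u^3
  ∫ 6u du = 3u^2
  ∫ 5 du = 5u
F(u) = -3u^5 - 2u^4 - 5u^3 + 3u^2 + 5u + C


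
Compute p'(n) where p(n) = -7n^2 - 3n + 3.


Apply the power rule term by term:
  d/dn(-7n^2) = -14n
  d/dn(-3n) = -3
  d/dn(3) = 0
p'(n) = -14n - 3


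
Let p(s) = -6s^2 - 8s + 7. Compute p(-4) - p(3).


p(-4) = -57
p(3) = -71
p(-4) - p(3) = -57 + 71 = 14


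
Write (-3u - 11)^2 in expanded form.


Expand (-3u - 11)^2 by repeated multiplication:
= 9u^2 + 66u + 121


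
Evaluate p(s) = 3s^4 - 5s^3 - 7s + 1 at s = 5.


Using direct substitution:
  3 * (5)^4 = 1875
  -5 * (5)^3 = -625
  0 * (5)^2 = 0
  -7 * (5)^1 = -35
  constant: 1
Sum = 1875 - 625 + 0 - 35 + 1 = 1216


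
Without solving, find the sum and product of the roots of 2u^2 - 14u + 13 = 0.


For au^2+bu+c=0: sum = -b/a, product = c/a.
a=2, b=-14, c=13
Sum = -(-14)/2 = 7
Product = (13)/2 = 13/2


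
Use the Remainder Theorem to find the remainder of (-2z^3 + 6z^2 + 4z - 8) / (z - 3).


By the Remainder Theorem, the remainder equals p(3):
  -2*(3)^3 = -54
  6*(3)^2 = 54
  4*(3)^1 = 12
  constant: -8
Sum: -54 + 54 + 12 - 8 = 4


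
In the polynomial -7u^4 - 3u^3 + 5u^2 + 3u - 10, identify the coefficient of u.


Read off the coefficient of u: 3


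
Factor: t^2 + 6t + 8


Roots satisfy r1 + r2 = -b/a = -6 and r1*r2 = c/a = 8.
So r1 = -2, r2 = -4.
t^2 + 6t + 8 = (t - r1)(t - r2) = (t + 2)(t + 4)


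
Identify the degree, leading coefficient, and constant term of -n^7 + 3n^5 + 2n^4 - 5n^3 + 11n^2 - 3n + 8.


Highest power of n is 7, with coefficient -1. Constant term is 8.
Degree = 7, leading coefficient = -1, constant term = 8


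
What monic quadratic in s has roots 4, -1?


p(s) = (s - 4)(s + 1)
Expand: s^2 - 3s - 4


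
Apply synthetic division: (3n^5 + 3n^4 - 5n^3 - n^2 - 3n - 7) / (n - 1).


Synthetic division with c = 1. Coefficients: 3, 3, -5, -1, -3, -7
Bring down 3.
  3 * 1 = 3; 3 + 3 = 6
  6 * 1 = 6; 6 - 5 = 1
  1 * 1 = 1; 1 - 1 = 0
  0 * 1 = 0; 0 - 3 = -3
  -3 * 1 = -3; -3 - 7 = -10
Quotient: 3n^4 + 6n^3 + n^2 - 3, Remainder: -10


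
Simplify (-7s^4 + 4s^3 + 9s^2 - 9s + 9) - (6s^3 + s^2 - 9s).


Distribute the minus sign:
  (-7s^4 + 4s^3 + 9s^2 - 9s + 9)
- (6s^3 + s^2 - 9s)
Negate second polynomial: -6s^3 - s^2 + 9s
Add: -7s^4 - 2s^3 + 8s^2 + 9


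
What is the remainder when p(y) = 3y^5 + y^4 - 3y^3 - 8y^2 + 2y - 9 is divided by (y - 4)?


By the Remainder Theorem, the remainder equals p(4):
  3*(4)^5 = 3072
  1*(4)^4 = 256
  -3*(4)^3 = -192
  -8*(4)^2 = -128
  2*(4)^1 = 8
  constant: -9
Sum: 3072 + 256 - 192 - 128 + 8 - 9 = 3007


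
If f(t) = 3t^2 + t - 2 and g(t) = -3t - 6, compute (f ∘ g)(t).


Substitute g(t) into f:
f(g(t)) = 3*(-3t - 6)^2 + 1*(-3t - 6) + (-2)
(-3t - 6)^2 = 9t^2 + 36t + 36
Expand and combine: 27t^2 + 105t + 100


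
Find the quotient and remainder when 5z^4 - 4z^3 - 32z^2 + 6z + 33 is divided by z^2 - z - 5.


(5z^4 - 4z^3 - 32z^2 + 6z + 33) / (z^2 - z - 5)
Step 1: 5z^2 * (z^2 - z - 5) = 5z^4 - 5z^3 - 25z^2; subtract.
Step 2: z * (z^2 - z - 5) = z^3 - z^2 - 5z; subtract.
Step 3: -6 * (z^2 - z - 5) = -6z^2 + 6z + 30; subtract.
Quotient: 5z^2 + z - 6, Remainder: 5z + 3


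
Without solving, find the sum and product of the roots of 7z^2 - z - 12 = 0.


For az^2+bz+c=0: sum = -b/a, product = c/a.
a=7, b=-1, c=-12
Sum = -(-1)/7 = 1/7
Product = (-12)/7 = -12/7


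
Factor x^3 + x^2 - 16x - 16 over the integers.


Try integer roots (divisors of -16). x=-4: p(-4)=0.
Divide out (x + 4): quotient is x^2 - 3x - 4.
Factor the quadratic: (x + 1)(x - 4)
Result: (x + 4)(x + 1)(x - 4)


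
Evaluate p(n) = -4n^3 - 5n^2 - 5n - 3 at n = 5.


Using direct substitution:
  -4 * (5)^3 = -500
  -5 * (5)^2 = -125
  -5 * (5)^1 = -25
  constant: -3
Sum = -500 - 125 - 25 - 3 = -653


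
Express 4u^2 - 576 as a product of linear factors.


Roots satisfy r1 + r2 = -b/a = 0 and r1*r2 = c/a = -144.
So r1 = 12, r2 = -12.
4u^2 - 576 = 4(u - r1)(u - r2) = 4(u - 12)(u + 12)


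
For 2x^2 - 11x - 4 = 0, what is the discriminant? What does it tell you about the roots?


D = b^2 - 4ac = (-11)^2 - 4(2)(-4) = 121 + 32 = 153
Since D > 0: two distinct irrational roots


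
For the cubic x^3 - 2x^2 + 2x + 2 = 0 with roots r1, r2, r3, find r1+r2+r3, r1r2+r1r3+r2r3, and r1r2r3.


Monic cubic x^3+bx^2+cx+d=0: sum=-b, pairwise sum=c, product=-d.
b=-2, c=2, d=2
r1+r2+r3 = 2
r1r2+r1r3+r2r3 = 2
r1r2r3 = -2


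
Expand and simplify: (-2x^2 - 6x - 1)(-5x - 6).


Distribute each term of the first polynomial:
  (-2x^2)(-5x - 6) = 10x^3 + 12x^2
  (-6x)(-5x - 6) = 30x^2 + 36x
  (-1)(-5x - 6) = 5x + 6
Sum: 10x^3 + 42x^2 + 41x + 6


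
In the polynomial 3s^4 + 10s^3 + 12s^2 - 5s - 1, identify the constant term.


Read off the constant term: -1


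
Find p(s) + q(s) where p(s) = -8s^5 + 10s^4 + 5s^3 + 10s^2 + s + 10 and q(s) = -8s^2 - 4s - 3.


Align terms by degree and add:
  -8s^5 + 10s^4 + 5s^3 + 10s^2 + s + 10
  -8s^2 - 4s - 3
= -8s^5 + 10s^4 + 5s^3 + 2s^2 - 3s + 7


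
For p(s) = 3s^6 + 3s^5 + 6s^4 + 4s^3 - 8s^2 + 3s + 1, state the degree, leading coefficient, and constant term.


Highest power of s is 6, with coefficient 3. Constant term is 1.
Degree = 6, leading coefficient = 3, constant term = 1


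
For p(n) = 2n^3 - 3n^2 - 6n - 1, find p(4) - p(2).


p(4) = 55
p(2) = -9
p(4) - p(2) = 55 + 9 = 64


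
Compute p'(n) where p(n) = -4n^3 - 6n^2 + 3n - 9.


Apply the power rule term by term:
  d/dn(-4n^3) = -12n^2
  d/dn(-6n^2) = -12n
  d/dn(3n) = 3
  d/dn(-9) = 0
p'(n) = -12n^2 - 12n + 3


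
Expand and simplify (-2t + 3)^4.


Expand (-2t + 3)^4 by repeated multiplication:
  (-2t + 3)^2 = 4t^2 - 12t + 9
  (-2t + 3)^3 = -8t^3 + 36t^2 - 54t + 27
= 16t^4 - 96t^3 + 216t^2 - 216t + 81


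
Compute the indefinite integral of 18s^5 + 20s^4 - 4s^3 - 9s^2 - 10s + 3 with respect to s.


Reverse power rule on each term:
  ∫ 18s^5 ds = 3s^6
  ∫ 20s^4 ds = 4s^5
  ∫ -4s^3 ds = -s^4
  ∫ -9s^2 ds = -3s^3
  ∫ -10s ds = -5s^2
  ∫ 3 ds = 3s
F(s) = 3s^6 + 4s^5 - s^4 - 3s^3 - 5s^2 + 3s + C


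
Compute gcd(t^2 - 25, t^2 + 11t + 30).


Factor each:
  t^2 - 25 = (t + 5)(t - 5)
  t^2 + 11t + 30 = (t + 5)(t + 6)
Common monic factor: t + 5


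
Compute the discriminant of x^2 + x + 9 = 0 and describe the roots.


D = b^2 - 4ac = (1)^2 - 4(1)(9) = 1 - 36 = -35
Since D < 0: two complex conjugate roots (no real roots)


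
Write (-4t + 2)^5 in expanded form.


Expand (-4t + 2)^5 by repeated multiplication:
  (-4t + 2)^2 = 16t^2 - 16t + 4
  (-4t + 2)^3 = -64t^3 + 96t^2 - 48t + 8
  (-4t + 2)^4 = 256t^4 - 512t^3 + 384t^2 - 128t + 16
= -1024t^5 + 2560t^4 - 2560t^3 + 1280t^2 - 320t + 32


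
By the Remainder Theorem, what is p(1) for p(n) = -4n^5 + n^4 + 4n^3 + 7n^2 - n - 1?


By the Remainder Theorem, the remainder equals p(1):
  -4*(1)^5 = -4
  1*(1)^4 = 1
  4*(1)^3 = 4
  7*(1)^2 = 7
  -1*(1)^1 = -1
  constant: -1
Sum: -4 + 1 + 4 + 7 - 1 - 1 = 6


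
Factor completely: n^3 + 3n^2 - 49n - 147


Try integer roots (divisors of -147). n=7: p(7)=0.
Divide out (n - 7): quotient is n^2 + 10n + 21.
Factor the quadratic: (n + 3)(n + 7)
Result: (n - 7)(n + 3)(n + 7)


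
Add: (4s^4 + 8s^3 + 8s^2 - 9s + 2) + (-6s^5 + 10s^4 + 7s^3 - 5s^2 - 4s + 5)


Align terms by degree and add:
  4s^4 + 8s^3 + 8s^2 - 9s + 2
  -6s^5 + 10s^4 + 7s^3 - 5s^2 - 4s + 5
= -6s^5 + 14s^4 + 15s^3 + 3s^2 - 13s + 7


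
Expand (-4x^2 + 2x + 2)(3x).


Distribute each term of the first polynomial:
  (-4x^2)(3x) = -12x^3
  (2x)(3x) = 6x^2
  (2)(3x) = 6x
Sum: -12x^3 + 6x^2 + 6x


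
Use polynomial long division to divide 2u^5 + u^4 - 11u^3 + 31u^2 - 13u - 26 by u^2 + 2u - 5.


(2u^5 + u^4 - 11u^3 + 31u^2 - 13u - 26) / (u^2 + 2u - 5)
Step 1: 2u^3 * (u^2 + 2u - 5) = 2u^5 + 4u^4 - 10u^3; subtract.
Step 2: -3u^2 * (u^2 + 2u - 5) = -3u^4 - 6u^3 + 15u^2; subtract.
Step 3: 5u * (u^2 + 2u - 5) = 5u^3 + 10u^2 - 25u; subtract.
Step 4: 6 * (u^2 + 2u - 5) = 6u^2 + 12u - 30; subtract.
Quotient: 2u^3 - 3u^2 + 5u + 6, Remainder: 4


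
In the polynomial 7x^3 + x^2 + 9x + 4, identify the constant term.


Read off the constant term: 4


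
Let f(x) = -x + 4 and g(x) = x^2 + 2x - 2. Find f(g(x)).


Substitute g(x) into f:
f(g(x)) = -1*(x^2 + 2x - 2) + 4
Expand and combine: -x^2 - 2x + 6


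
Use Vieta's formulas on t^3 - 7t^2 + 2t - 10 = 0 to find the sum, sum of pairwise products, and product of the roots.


Monic cubic t^3+bt^2+ct+d=0: sum=-b, pairwise sum=c, product=-d.
b=-7, c=2, d=-10
r1+r2+r3 = 7
r1r2+r1r3+r2r3 = 2
r1r2r3 = 10


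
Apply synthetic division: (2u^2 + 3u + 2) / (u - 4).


Synthetic division with c = 4. Coefficients: 2, 3, 2
Bring down 2.
  2 * 4 = 8; 8 + 3 = 11
  11 * 4 = 44; 44 + 2 = 46
Quotient: 2u + 11, Remainder: 46


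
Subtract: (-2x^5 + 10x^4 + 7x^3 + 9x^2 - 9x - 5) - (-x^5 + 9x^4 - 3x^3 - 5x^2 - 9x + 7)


Distribute the minus sign:
  (-2x^5 + 10x^4 + 7x^3 + 9x^2 - 9x - 5)
- (-x^5 + 9x^4 - 3x^3 - 5x^2 - 9x + 7)
Negate second polynomial: x^5 - 9x^4 + 3x^3 + 5x^2 + 9x - 7
Add: -x^5 + x^4 + 10x^3 + 14x^2 - 12


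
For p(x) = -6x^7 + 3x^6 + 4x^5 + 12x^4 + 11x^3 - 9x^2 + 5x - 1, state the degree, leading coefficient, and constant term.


Highest power of x is 7, with coefficient -6. Constant term is -1.
Degree = 7, leading coefficient = -6, constant term = -1


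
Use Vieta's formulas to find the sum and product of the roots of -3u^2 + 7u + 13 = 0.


For au^2+bu+c=0: sum = -b/a, product = c/a.
a=-3, b=7, c=13
Sum = -(7)/-3 = 7/3
Product = (13)/-3 = -13/3


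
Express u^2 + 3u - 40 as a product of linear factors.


Roots satisfy r1 + r2 = -b/a = -3 and r1*r2 = c/a = -40.
So r1 = -8, r2 = 5.
u^2 + 3u - 40 = (u - r1)(u - r2) = (u + 8)(u - 5)


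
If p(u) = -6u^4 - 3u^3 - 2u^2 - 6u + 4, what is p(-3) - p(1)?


p(-3) = -401
p(1) = -13
p(-3) - p(1) = -401 + 13 = -388


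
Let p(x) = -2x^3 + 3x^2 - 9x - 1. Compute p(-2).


Using direct substitution:
  -2 * (-2)^3 = 16
  3 * (-2)^2 = 12
  -9 * (-2)^1 = 18
  constant: -1
Sum = 16 + 12 + 18 - 1 = 45


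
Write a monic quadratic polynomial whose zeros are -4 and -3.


p(z) = (z + 4)(z + 3)
Expand: z^2 + 7z + 12


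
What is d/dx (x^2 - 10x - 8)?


Apply the power rule term by term:
  d/dx(x^2) = 2x
  d/dx(-10x) = -10
  d/dx(-8) = 0
p'(x) = 2x - 10


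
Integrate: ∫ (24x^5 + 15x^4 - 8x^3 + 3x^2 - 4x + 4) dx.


Reverse power rule on each term:
  ∫ 24x^5 dx = 4x^6
  ∫ 15x^4 dx = 3x^5
  ∫ -8x^3 dx = -2x^4
  ∫ 3x^2 dx = x^3
  ∫ -4x dx = -2x^2
  ∫ 4 dx = 4x
F(x) = 4x^6 + 3x^5 - 2x^4 + x^3 - 2x^2 + 4x + C


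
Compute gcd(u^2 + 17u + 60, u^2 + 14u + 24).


Factor each:
  u^2 + 17u + 60 = (u + 12)(u + 5)
  u^2 + 14u + 24 = (u + 12)(u + 2)
Common monic factor: u + 12


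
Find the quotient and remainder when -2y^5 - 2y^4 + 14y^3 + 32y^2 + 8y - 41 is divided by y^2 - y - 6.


(-2y^5 - 2y^4 + 14y^3 + 32y^2 + 8y - 41) / (y^2 - y - 6)
Step 1: -2y^3 * (y^2 - y - 6) = -2y^5 + 2y^4 + 12y^3; subtract.
Step 2: -4y^2 * (y^2 - y - 6) = -4y^4 + 4y^3 + 24y^2; subtract.
Step 3: -2y * (y^2 - y - 6) = -2y^3 + 2y^2 + 12y; subtract.
Step 4: 6 * (y^2 - y - 6) = 6y^2 - 6y - 36; subtract.
Quotient: -2y^3 - 4y^2 - 2y + 6, Remainder: 2y - 5


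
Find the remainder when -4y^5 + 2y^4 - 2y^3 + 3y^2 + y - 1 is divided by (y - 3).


By the Remainder Theorem, the remainder equals p(3):
  -4*(3)^5 = -972
  2*(3)^4 = 162
  -2*(3)^3 = -54
  3*(3)^2 = 27
  1*(3)^1 = 3
  constant: -1
Sum: -972 + 162 - 54 + 27 + 3 - 1 = -835


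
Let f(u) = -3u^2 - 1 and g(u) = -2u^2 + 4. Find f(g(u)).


Substitute g(u) into f:
f(g(u)) = -3*(-2u^2 + 4)^2 + (-1)
(-2u^2 + 4)^2 = 4u^4 - 16u^2 + 16
Expand and combine: -12u^4 + 48u^2 - 49


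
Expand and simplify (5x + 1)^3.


Expand (5x + 1)^3 by repeated multiplication:
  (5x + 1)^2 = 25x^2 + 10x + 1
= 125x^3 + 75x^2 + 15x + 1


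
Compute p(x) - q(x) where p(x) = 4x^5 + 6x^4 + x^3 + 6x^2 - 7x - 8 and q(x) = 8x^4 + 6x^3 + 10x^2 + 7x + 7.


Distribute the minus sign:
  (4x^5 + 6x^4 + x^3 + 6x^2 - 7x - 8)
- (8x^4 + 6x^3 + 10x^2 + 7x + 7)
Negate second polynomial: -8x^4 - 6x^3 - 10x^2 - 7x - 7
Add: 4x^5 - 2x^4 - 5x^3 - 4x^2 - 14x - 15


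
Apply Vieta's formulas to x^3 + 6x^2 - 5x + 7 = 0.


Monic cubic x^3+bx^2+cx+d=0: sum=-b, pairwise sum=c, product=-d.
b=6, c=-5, d=7
r1+r2+r3 = -6
r1r2+r1r3+r2r3 = -5
r1r2r3 = -7


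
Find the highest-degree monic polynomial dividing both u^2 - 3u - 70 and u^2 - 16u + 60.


Factor each:
  u^2 - 3u - 70 = (u - 10)(u + 7)
  u^2 - 16u + 60 = (u - 10)(u - 6)
Common monic factor: u - 10


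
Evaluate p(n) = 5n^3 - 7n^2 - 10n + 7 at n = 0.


Using direct substitution:
  5 * (0)^3 = 0
  -7 * (0)^2 = 0
  -10 * (0)^1 = 0
  constant: 7
Sum = 0 + 0 + 0 + 7 = 7


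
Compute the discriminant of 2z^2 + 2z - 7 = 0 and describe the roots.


D = b^2 - 4ac = (2)^2 - 4(2)(-7) = 4 + 56 = 60
Since D > 0: two distinct irrational roots


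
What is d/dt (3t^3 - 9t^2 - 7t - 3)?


Apply the power rule term by term:
  d/dt(3t^3) = 9t^2
  d/dt(-9t^2) = -18t
  d/dt(-7t) = -7
  d/dt(-3) = 0
p'(t) = 9t^2 - 18t - 7


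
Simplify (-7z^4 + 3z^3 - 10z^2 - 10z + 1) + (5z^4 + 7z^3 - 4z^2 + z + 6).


Align terms by degree and add:
  -7z^4 + 3z^3 - 10z^2 - 10z + 1
+ 5z^4 + 7z^3 - 4z^2 + z + 6
= -2z^4 + 10z^3 - 14z^2 - 9z + 7


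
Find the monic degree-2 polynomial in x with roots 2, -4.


p(x) = (x - 2)(x + 4)
Expand: x^2 + 2x - 8


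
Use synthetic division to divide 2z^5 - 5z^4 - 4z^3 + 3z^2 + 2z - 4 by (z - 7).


Synthetic division with c = 7. Coefficients: 2, -5, -4, 3, 2, -4
Bring down 2.
  2 * 7 = 14; 14 - 5 = 9
  9 * 7 = 63; 63 - 4 = 59
  59 * 7 = 413; 413 + 3 = 416
  416 * 7 = 2912; 2912 + 2 = 2914
  2914 * 7 = 20398; 20398 - 4 = 20394
Quotient: 2z^4 + 9z^3 + 59z^2 + 416z + 2914, Remainder: 20394


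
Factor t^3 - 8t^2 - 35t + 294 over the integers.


Try integer roots (divisors of 294). t=7: p(7)=0.
Divide out (t - 7): quotient is t^2 - t - 42.
Factor the quadratic: (t - 7)(t + 6)
Result: (t - 7)(t - 7)(t + 6)


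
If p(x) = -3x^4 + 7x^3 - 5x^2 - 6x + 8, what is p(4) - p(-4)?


p(4) = -416
p(-4) = -1264
p(4) - p(-4) = -416 + 1264 = 848


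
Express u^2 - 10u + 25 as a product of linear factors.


Roots satisfy r1 + r2 = -b/a = 10 and r1*r2 = c/a = 25.
So r1 = 5, r2 = 5.
u^2 - 10u + 25 = (u - r1)(u - r2) = (u - 5)(u - 5)


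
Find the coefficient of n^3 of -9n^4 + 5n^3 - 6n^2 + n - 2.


Read off the coefficient of n^3: 5


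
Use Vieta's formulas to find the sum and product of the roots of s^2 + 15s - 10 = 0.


For as^2+bs+c=0: sum = -b/a, product = c/a.
a=1, b=15, c=-10
Sum = -(15)/1 = -15
Product = (-10)/1 = -10


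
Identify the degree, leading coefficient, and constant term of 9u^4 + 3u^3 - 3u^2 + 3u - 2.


Highest power of u is 4, with coefficient 9. Constant term is -2.
Degree = 4, leading coefficient = 9, constant term = -2


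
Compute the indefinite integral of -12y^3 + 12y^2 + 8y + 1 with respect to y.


Reverse power rule on each term:
  ∫ -12y^3 dy = -3y^4
  ∫ 12y^2 dy = 4y^3
  ∫ 8y dy = 4y^2
  ∫ 1 dy = y
F(y) = -3y^4 + 4y^3 + 4y^2 + y + C


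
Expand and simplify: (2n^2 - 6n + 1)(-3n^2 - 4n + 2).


Distribute each term of the first polynomial:
  (2n^2)(-3n^2 - 4n + 2) = -6n^4 - 8n^3 + 4n^2
  (-6n)(-3n^2 - 4n + 2) = 18n^3 + 24n^2 - 12n
  (1)(-3n^2 - 4n + 2) = -3n^2 - 4n + 2
Sum: -6n^4 + 10n^3 + 25n^2 - 16n + 2


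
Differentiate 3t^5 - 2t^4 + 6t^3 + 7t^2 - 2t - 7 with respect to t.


Apply the power rule term by term:
  d/dt(3t^5) = 15t^4
  d/dt(-2t^4) = -8t^3
  d/dt(6t^3) = 18t^2
  d/dt(7t^2) = 14t
  d/dt(-2t) = -2
  d/dt(-7) = 0
p'(t) = 15t^4 - 8t^3 + 18t^2 + 14t - 2


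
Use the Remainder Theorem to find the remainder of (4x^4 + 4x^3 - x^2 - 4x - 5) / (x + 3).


By the Remainder Theorem, the remainder equals p(-3):
  4*(-3)^4 = 324
  4*(-3)^3 = -108
  -1*(-3)^2 = -9
  -4*(-3)^1 = 12
  constant: -5
Sum: 324 - 108 - 9 + 12 - 5 = 214


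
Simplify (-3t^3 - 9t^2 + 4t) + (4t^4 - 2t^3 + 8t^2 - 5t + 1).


Align terms by degree and add:
  -3t^3 - 9t^2 + 4t
+ 4t^4 - 2t^3 + 8t^2 - 5t + 1
= 4t^4 - 5t^3 - t^2 - t + 1


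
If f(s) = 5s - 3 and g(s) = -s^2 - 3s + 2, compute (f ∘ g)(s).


Substitute g(s) into f:
f(g(s)) = 5*(-s^2 - 3s + 2) + (-3)
Expand and combine: -5s^2 - 15s + 7


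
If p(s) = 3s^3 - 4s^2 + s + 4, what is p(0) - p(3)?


p(0) = 4
p(3) = 52
p(0) - p(3) = 4 - 52 = -48


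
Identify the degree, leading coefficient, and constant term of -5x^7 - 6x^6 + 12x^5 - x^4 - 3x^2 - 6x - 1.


Highest power of x is 7, with coefficient -5. Constant term is -1.
Degree = 7, leading coefficient = -5, constant term = -1


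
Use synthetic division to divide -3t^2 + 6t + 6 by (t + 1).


Synthetic division with c = -1. Coefficients: -3, 6, 6
Bring down -3.
  -3 * -1 = 3; 3 + 6 = 9
  9 * -1 = -9; -9 + 6 = -3
Quotient: -3t + 9, Remainder: -3


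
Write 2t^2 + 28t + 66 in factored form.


Roots satisfy r1 + r2 = -b/a = -14 and r1*r2 = c/a = 33.
So r1 = -11, r2 = -3.
2t^2 + 28t + 66 = 2(t - r1)(t - r2) = 2(t + 11)(t + 3)


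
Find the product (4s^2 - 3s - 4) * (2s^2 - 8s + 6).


Distribute each term of the first polynomial:
  (4s^2)(2s^2 - 8s + 6) = 8s^4 - 32s^3 + 24s^2
  (-3s)(2s^2 - 8s + 6) = -6s^3 + 24s^2 - 18s
  (-4)(2s^2 - 8s + 6) = -8s^2 + 32s - 24
Sum: 8s^4 - 38s^3 + 40s^2 + 14s - 24


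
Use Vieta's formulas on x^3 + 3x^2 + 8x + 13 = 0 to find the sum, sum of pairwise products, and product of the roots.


Monic cubic x^3+bx^2+cx+d=0: sum=-b, pairwise sum=c, product=-d.
b=3, c=8, d=13
r1+r2+r3 = -3
r1r2+r1r3+r2r3 = 8
r1r2r3 = -13


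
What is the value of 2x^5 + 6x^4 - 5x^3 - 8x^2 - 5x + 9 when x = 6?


Using direct substitution:
  2 * (6)^5 = 15552
  6 * (6)^4 = 7776
  -5 * (6)^3 = -1080
  -8 * (6)^2 = -288
  -5 * (6)^1 = -30
  constant: 9
Sum = 15552 + 7776 - 1080 - 288 - 30 + 9 = 21939


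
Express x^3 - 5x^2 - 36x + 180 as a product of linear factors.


Try integer roots (divisors of 180). x=5: p(5)=0.
Divide out (x - 5): quotient is x^2 - 36.
Factor the quadratic: (x - 6)(x + 6)
Result: (x - 5)(x - 6)(x + 6)


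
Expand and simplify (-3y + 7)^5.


Expand (-3y + 7)^5 by repeated multiplication:
  (-3y + 7)^2 = 9y^2 - 42y + 49
  (-3y + 7)^3 = -27y^3 + 189y^2 - 441y + 343
  (-3y + 7)^4 = 81y^4 - 756y^3 + 2646y^2 - 4116y + 2401
= -243y^5 + 2835y^4 - 13230y^3 + 30870y^2 - 36015y + 16807


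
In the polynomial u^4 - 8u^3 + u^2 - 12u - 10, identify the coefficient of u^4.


Read off the coefficient of u^4: 1


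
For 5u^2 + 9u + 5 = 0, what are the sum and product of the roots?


For au^2+bu+c=0: sum = -b/a, product = c/a.
a=5, b=9, c=5
Sum = -(9)/5 = -9/5
Product = (5)/5 = 1


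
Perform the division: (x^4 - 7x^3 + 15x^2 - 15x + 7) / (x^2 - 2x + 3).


(x^4 - 7x^3 + 15x^2 - 15x + 7) / (x^2 - 2x + 3)
Step 1: x^2 * (x^2 - 2x + 3) = x^4 - 2x^3 + 3x^2; subtract.
Step 2: -5x * (x^2 - 2x + 3) = -5x^3 + 10x^2 - 15x; subtract.
Step 3: 2 * (x^2 - 2x + 3) = 2x^2 - 4x + 6; subtract.
Quotient: x^2 - 5x + 2, Remainder: 4x + 1


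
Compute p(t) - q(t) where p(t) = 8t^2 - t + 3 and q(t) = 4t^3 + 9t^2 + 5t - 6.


Distribute the minus sign:
  (8t^2 - t + 3)
- (4t^3 + 9t^2 + 5t - 6)
Negate second polynomial: -4t^3 - 9t^2 - 5t + 6
Add: -4t^3 - t^2 - 6t + 9


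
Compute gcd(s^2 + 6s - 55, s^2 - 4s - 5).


Factor each:
  s^2 + 6s - 55 = (s - 5)(s + 11)
  s^2 - 4s - 5 = (s - 5)(s + 1)
Common monic factor: s - 5


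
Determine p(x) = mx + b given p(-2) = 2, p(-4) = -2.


p(x) = mx + b. Using p(-2)=2, p(-4)=-2:
m = (2 + 2)/(-2 + 4) = 4/2 = 2
b = 2 - m*(-2) = 2 + 4 = 6
p(x) = 2x + 6


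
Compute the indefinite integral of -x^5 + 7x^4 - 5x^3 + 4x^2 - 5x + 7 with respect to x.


Reverse power rule on each term:
  ∫ -x^5 dx = -(1/6)x^6
  ∫ 7x^4 dx = (7/5)x^5
  ∫ -5x^3 dx = -(5/4)x^4
  ∫ 4x^2 dx = (4/3)x^3
  ∫ -5x dx = -(5/2)x^2
  ∫ 7 dx = 7x
F(x) = -(1/6)x^6 + (7/5)x^5 - (5/4)x^4 + (4/3)x^3 - (5/2)x^2 + 7x + C


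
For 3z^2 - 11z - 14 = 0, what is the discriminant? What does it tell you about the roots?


D = b^2 - 4ac = (-11)^2 - 4(3)(-14) = 121 + 168 = 289
Since D > 0: two distinct rational roots


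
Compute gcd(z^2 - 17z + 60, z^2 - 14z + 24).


Factor each:
  z^2 - 17z + 60 = (z - 12)(z - 5)
  z^2 - 14z + 24 = (z - 12)(z - 2)
Common monic factor: z - 12


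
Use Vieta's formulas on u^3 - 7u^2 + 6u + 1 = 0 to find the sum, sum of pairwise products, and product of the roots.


Monic cubic u^3+bu^2+cu+d=0: sum=-b, pairwise sum=c, product=-d.
b=-7, c=6, d=1
r1+r2+r3 = 7
r1r2+r1r3+r2r3 = 6
r1r2r3 = -1


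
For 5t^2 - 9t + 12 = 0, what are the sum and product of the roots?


For at^2+bt+c=0: sum = -b/a, product = c/a.
a=5, b=-9, c=12
Sum = -(-9)/5 = 9/5
Product = (12)/5 = 12/5


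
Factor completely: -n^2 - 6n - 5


Roots satisfy r1 + r2 = -b/a = -6 and r1*r2 = c/a = 5.
So r1 = -1, r2 = -5.
-n^2 - 6n - 5 = -(n - r1)(n - r2) = -(n + 1)(n + 5)


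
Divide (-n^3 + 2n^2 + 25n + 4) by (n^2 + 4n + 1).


(-n^3 + 2n^2 + 25n + 4) / (n^2 + 4n + 1)
Step 1: -n * (n^2 + 4n + 1) = -n^3 - 4n^2 - n; subtract.
Step 2: 6 * (n^2 + 4n + 1) = 6n^2 + 24n + 6; subtract.
Quotient: -n + 6, Remainder: 2n - 2


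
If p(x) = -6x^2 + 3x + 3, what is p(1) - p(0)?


p(1) = 0
p(0) = 3
p(1) - p(0) = 0 - 3 = -3


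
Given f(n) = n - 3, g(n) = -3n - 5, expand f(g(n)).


Substitute g(n) into f:
f(g(n)) = 1*(-3n - 5) + (-3)
Expand and combine: -3n - 8


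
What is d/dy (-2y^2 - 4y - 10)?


Apply the power rule term by term:
  d/dy(-2y^2) = -4y
  d/dy(-4y) = -4
  d/dy(-10) = 0
p'(y) = -4y - 4


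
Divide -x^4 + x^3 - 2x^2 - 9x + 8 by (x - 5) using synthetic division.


Synthetic division with c = 5. Coefficients: -1, 1, -2, -9, 8
Bring down -1.
  -1 * 5 = -5; -5 + 1 = -4
  -4 * 5 = -20; -20 - 2 = -22
  -22 * 5 = -110; -110 - 9 = -119
  -119 * 5 = -595; -595 + 8 = -587
Quotient: -x^3 - 4x^2 - 22x - 119, Remainder: -587


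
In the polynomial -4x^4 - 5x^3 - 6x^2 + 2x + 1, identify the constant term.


Read off the constant term: 1


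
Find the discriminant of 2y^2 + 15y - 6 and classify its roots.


D = b^2 - 4ac = (15)^2 - 4(2)(-6) = 225 + 48 = 273
Since D > 0: two distinct irrational roots


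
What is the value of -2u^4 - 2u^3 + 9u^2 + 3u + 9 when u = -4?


Using direct substitution:
  -2 * (-4)^4 = -512
  -2 * (-4)^3 = 128
  9 * (-4)^2 = 144
  3 * (-4)^1 = -12
  constant: 9
Sum = -512 + 128 + 144 - 12 + 9 = -243


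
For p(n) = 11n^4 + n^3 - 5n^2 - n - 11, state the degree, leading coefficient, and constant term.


Highest power of n is 4, with coefficient 11. Constant term is -11.
Degree = 4, leading coefficient = 11, constant term = -11


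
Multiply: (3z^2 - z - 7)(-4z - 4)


Distribute each term of the first polynomial:
  (3z^2)(-4z - 4) = -12z^3 - 12z^2
  (-z)(-4z - 4) = 4z^2 + 4z
  (-7)(-4z - 4) = 28z + 28
Sum: -12z^3 - 8z^2 + 32z + 28


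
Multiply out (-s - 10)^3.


Expand (-s - 10)^3 by repeated multiplication:
  (-s - 10)^2 = s^2 + 20s + 100
= -s^3 - 30s^2 - 300s - 1000


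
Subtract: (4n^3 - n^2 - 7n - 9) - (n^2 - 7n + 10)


Distribute the minus sign:
  (4n^3 - n^2 - 7n - 9)
- (n^2 - 7n + 10)
Negate second polynomial: -n^2 + 7n - 10
Add: 4n^3 - 2n^2 - 19


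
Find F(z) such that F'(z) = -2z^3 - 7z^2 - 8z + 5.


Reverse power rule on each term:
  ∫ -2z^3 dz = -(1/2)z^4
  ∫ -7z^2 dz = -(7/3)z^3
  ∫ -8z dz = -4z^2
  ∫ 5 dz = 5z
F(z) = -(1/2)z^4 - (7/3)z^3 - 4z^2 + 5z + C


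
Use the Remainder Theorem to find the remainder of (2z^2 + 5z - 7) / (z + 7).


By the Remainder Theorem, the remainder equals p(-7):
  2*(-7)^2 = 98
  5*(-7)^1 = -35
  constant: -7
Sum: 98 - 35 - 7 = 56


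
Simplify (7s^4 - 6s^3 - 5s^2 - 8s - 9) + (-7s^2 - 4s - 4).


Align terms by degree and add:
  7s^4 - 6s^3 - 5s^2 - 8s - 9
  -7s^2 - 4s - 4
= 7s^4 - 6s^3 - 12s^2 - 12s - 13


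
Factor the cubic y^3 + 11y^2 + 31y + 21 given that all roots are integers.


Try integer roots (divisors of 21). y=-7: p(-7)=0.
Divide out (y + 7): quotient is y^2 + 4y + 3.
Factor the quadratic: (y + 3)(y + 1)
Result: (y + 7)(y + 3)(y + 1)


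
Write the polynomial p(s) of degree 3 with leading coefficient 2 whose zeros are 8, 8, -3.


p(s) = 2(s - 8)(s - 8)(s + 3)
Expand: 2s^3 - 26s^2 + 32s + 384


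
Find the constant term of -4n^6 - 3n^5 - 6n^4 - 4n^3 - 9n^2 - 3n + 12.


Read off the constant term: 12


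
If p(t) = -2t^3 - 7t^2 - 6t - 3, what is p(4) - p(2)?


p(4) = -267
p(2) = -59
p(4) - p(2) = -267 + 59 = -208


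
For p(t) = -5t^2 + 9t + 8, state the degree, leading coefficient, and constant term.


Highest power of t is 2, with coefficient -5. Constant term is 8.
Degree = 2, leading coefficient = -5, constant term = 8


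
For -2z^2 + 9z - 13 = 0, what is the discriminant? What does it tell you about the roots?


D = b^2 - 4ac = (9)^2 - 4(-2)(-13) = 81 - 104 = -23
Since D < 0: two complex conjugate roots (no real roots)


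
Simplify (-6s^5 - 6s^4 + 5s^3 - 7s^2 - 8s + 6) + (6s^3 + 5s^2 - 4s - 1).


Align terms by degree and add:
  -6s^5 - 6s^4 + 5s^3 - 7s^2 - 8s + 6
+ 6s^3 + 5s^2 - 4s - 1
= -6s^5 - 6s^4 + 11s^3 - 2s^2 - 12s + 5


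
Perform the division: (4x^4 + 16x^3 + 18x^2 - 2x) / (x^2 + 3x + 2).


(4x^4 + 16x^3 + 18x^2 - 2x) / (x^2 + 3x + 2)
Step 1: 4x^2 * (x^2 + 3x + 2) = 4x^4 + 12x^3 + 8x^2; subtract.
Step 2: 4x * (x^2 + 3x + 2) = 4x^3 + 12x^2 + 8x; subtract.
Step 3: -2 * (x^2 + 3x + 2) = -2x^2 - 6x - 4; subtract.
Quotient: 4x^2 + 4x - 2, Remainder: -4x + 4


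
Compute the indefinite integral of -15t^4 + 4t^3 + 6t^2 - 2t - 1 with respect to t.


Reverse power rule on each term:
  ∫ -15t^4 dt = -3t^5
  ∫ 4t^3 dt = t^4
  ∫ 6t^2 dt = 2t^3
  ∫ -2t dt = -t^2
  ∫ -1 dt = -t
F(t) = -3t^5 + t^4 + 2t^3 - t^2 - t + C


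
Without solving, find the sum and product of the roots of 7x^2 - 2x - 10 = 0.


For ax^2+bx+c=0: sum = -b/a, product = c/a.
a=7, b=-2, c=-10
Sum = -(-2)/7 = 2/7
Product = (-10)/7 = -10/7


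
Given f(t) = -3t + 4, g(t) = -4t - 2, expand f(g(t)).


Substitute g(t) into f:
f(g(t)) = -3*(-4t - 2) + 4
Expand and combine: 12t + 10


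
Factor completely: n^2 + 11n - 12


Roots satisfy r1 + r2 = -b/a = -11 and r1*r2 = c/a = -12.
So r1 = -12, r2 = 1.
n^2 + 11n - 12 = (n - r1)(n - r2) = (n + 12)(n - 1)


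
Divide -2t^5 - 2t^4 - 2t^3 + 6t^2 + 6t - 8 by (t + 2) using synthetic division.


Synthetic division with c = -2. Coefficients: -2, -2, -2, 6, 6, -8
Bring down -2.
  -2 * -2 = 4; 4 - 2 = 2
  2 * -2 = -4; -4 - 2 = -6
  -6 * -2 = 12; 12 + 6 = 18
  18 * -2 = -36; -36 + 6 = -30
  -30 * -2 = 60; 60 - 8 = 52
Quotient: -2t^4 + 2t^3 - 6t^2 + 18t - 30, Remainder: 52


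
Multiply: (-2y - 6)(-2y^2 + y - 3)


Distribute each term of the first polynomial:
  (-2y)(-2y^2 + y - 3) = 4y^3 - 2y^2 + 6y
  (-6)(-2y^2 + y - 3) = 12y^2 - 6y + 18
Sum: 4y^3 + 10y^2 + 18


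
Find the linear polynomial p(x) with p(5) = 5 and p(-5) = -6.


p(x) = mx + b. Using p(5)=5, p(-5)=-6:
m = (5 + 6)/(5 + 5) = 11/10 = 11/10
b = 5 - m*(5) = 5 - 11/2 = -1/2
p(x) = (11/10)x - (1/2)


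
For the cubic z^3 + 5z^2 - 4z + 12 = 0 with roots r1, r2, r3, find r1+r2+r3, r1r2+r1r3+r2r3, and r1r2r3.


Monic cubic z^3+bz^2+cz+d=0: sum=-b, pairwise sum=c, product=-d.
b=5, c=-4, d=12
r1+r2+r3 = -5
r1r2+r1r3+r2r3 = -4
r1r2r3 = -12


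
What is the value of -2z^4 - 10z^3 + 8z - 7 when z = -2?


Using direct substitution:
  -2 * (-2)^4 = -32
  -10 * (-2)^3 = 80
  0 * (-2)^2 = 0
  8 * (-2)^1 = -16
  constant: -7
Sum = -32 + 80 + 0 - 16 - 7 = 25


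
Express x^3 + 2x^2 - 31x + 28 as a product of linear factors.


Try integer roots (divisors of 28). x=1: p(1)=0.
Divide out (x - 1): quotient is x^2 + 3x - 28.
Factor the quadratic: (x - 4)(x + 7)
Result: (x - 1)(x - 4)(x + 7)


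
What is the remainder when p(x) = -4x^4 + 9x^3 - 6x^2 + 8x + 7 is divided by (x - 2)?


By the Remainder Theorem, the remainder equals p(2):
  -4*(2)^4 = -64
  9*(2)^3 = 72
  -6*(2)^2 = -24
  8*(2)^1 = 16
  constant: 7
Sum: -64 + 72 - 24 + 16 + 7 = 7


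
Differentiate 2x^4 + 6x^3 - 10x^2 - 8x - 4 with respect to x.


Apply the power rule term by term:
  d/dx(2x^4) = 8x^3
  d/dx(6x^3) = 18x^2
  d/dx(-10x^2) = -20x
  d/dx(-8x) = -8
  d/dx(-4) = 0
p'(x) = 8x^3 + 18x^2 - 20x - 8
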